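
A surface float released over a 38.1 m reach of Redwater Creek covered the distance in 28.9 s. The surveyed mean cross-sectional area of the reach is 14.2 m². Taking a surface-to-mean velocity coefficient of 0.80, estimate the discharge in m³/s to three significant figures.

v_surface = L / t̄ = 38.1 / 28.9 = 1.318 m/s
v_mean = 0.80 × 1.318 = 1.055 m/s
Q = A × v_mean = 14.2 × 1.055 = 14.98 m³/s

15.0 m³/s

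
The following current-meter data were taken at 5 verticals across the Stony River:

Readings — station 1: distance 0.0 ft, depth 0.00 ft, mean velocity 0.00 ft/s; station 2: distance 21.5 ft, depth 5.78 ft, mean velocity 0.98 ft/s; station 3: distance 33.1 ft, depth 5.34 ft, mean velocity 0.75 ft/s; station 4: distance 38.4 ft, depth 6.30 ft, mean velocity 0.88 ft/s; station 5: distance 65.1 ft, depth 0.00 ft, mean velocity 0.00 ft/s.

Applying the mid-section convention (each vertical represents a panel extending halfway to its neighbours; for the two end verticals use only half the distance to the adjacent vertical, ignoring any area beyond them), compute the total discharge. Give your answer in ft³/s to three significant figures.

216 ft³/s

w_2 = (33.1 − 0.0)/2 = 16.55 ft; q_2 = 0.98 × 5.78 × 16.55 = 93.75 ft³/s
w_3 = (38.4 − 21.5)/2 = 8.45 ft; q_3 = 0.75 × 5.34 × 8.45 = 33.84 ft³/s
w_4 = (65.1 − 33.1)/2 = 16 ft; q_4 = 0.88 × 6.30 × 16 = 88.70 ft³/s
Stations 1, 5 contribute zero (depth or velocity is 0).
Q = Σ qᵢ = 216.3 ft³/s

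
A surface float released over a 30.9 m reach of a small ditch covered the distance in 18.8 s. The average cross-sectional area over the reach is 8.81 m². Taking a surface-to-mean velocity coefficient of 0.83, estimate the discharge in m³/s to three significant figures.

v_surface = L / t̄ = 30.9 / 18.8 = 1.644 m/s
v_mean = 0.83 × 1.644 = 1.364 m/s
Q = A × v_mean = 8.81 × 1.364 = 12.02 m³/s

12.0 m³/s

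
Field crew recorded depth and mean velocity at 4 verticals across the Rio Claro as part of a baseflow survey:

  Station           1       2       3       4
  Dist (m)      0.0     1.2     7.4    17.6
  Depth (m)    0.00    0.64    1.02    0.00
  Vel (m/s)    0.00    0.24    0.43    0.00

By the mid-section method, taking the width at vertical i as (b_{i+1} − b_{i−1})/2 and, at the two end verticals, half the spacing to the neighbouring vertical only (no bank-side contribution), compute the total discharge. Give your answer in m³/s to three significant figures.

4.16 m³/s

w_2 = (7.4 − 0.0)/2 = 3.7 m; q_2 = 0.24 × 0.64 × 3.7 = 0.5683 m³/s
w_3 = (17.6 − 1.2)/2 = 8.2 m; q_3 = 0.43 × 1.02 × 8.2 = 3.597 m³/s
Stations 1, 4 contribute zero (depth or velocity is 0).
Q = Σ qᵢ = 4.165 m³/s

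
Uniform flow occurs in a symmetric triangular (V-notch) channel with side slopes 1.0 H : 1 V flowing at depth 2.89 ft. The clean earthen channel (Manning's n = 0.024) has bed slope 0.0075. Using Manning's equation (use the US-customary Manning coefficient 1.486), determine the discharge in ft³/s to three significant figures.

A = z·y² = 1.0×2.89² = 8.352 ft²
P = 2y√(1+z²) = 2×2.89×√(1+1.0²) = 8.174 ft
R = A/P = 8.352/8.174 = 1.022 ft
Q = (1.486/n)·A·R^(2/3)·S^(1/2) = (1.486/0.024) × 8.352 × 1.022^(2/3) × 0.0075^(1/2) = 45.43 ft³/s

45.4 ft³/s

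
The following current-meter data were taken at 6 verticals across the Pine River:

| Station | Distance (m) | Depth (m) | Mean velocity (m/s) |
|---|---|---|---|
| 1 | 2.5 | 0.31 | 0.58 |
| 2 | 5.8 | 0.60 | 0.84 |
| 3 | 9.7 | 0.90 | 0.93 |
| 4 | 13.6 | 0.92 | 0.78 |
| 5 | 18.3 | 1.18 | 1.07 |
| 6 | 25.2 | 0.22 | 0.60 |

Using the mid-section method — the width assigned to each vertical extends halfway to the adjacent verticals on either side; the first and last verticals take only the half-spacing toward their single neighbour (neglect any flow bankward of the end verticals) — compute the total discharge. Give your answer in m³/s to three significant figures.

w_1 = (5.8 − 2.5)/2 = 1.65 m; q_1 = 0.58 × 0.31 × 1.65 = 0.2967 m³/s
w_2 = (9.7 − 2.5)/2 = 3.6 m; q_2 = 0.84 × 0.60 × 3.6 = 1.814 m³/s
w_3 = (13.6 − 5.8)/2 = 3.9 m; q_3 = 0.93 × 0.90 × 3.9 = 3.264 m³/s
w_4 = (18.3 − 9.7)/2 = 4.3 m; q_4 = 0.78 × 0.92 × 4.3 = 3.086 m³/s
w_5 = (25.2 − 13.6)/2 = 5.8 m; q_5 = 1.07 × 1.18 × 5.8 = 7.323 m³/s
w_6 = (25.2 − 18.3)/2 = 3.45 m; q_6 = 0.60 × 0.22 × 3.45 = 0.4554 m³/s
Q = Σ qᵢ = 16.24 m³/s

16.2 m³/s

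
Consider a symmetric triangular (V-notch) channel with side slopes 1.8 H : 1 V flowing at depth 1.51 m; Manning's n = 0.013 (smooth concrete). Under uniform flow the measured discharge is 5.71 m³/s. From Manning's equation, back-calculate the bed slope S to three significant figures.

A = z·y² = 1.8×1.51² = 4.104 m²
P = 2y√(1+z²) = 2×1.51×√(1+1.8²) = 6.219 m
R = A/P = 4.104/6.219 = 0.6600 m
S = (Q·n / (1·A·R^(2/3)))² = (5.71×0.013 / (1×4.104×0.7580))² = 0.0005693

0.000569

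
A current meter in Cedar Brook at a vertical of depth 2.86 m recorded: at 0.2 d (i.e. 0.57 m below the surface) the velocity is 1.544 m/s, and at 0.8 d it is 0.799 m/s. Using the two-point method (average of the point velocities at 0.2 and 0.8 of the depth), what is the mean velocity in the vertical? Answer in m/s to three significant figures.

v̄ = (1.544 + 0.799) / 2 = 1.172 m/s

1.17 m/s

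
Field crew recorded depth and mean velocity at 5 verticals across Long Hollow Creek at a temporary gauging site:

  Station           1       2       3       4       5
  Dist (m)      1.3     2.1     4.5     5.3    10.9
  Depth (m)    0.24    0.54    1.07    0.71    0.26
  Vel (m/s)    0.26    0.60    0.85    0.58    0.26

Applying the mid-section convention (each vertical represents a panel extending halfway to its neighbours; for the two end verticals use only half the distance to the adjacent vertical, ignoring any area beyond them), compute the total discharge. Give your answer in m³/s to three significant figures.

3.51 m³/s

w_1 = (2.1 − 1.3)/2 = 0.4 m; q_1 = 0.26 × 0.24 × 0.4 = 0.02496 m³/s
w_2 = (4.5 − 1.3)/2 = 1.6 m; q_2 = 0.60 × 0.54 × 1.6 = 0.5184 m³/s
w_3 = (5.3 − 2.1)/2 = 1.6 m; q_3 = 0.85 × 1.07 × 1.6 = 1.455 m³/s
w_4 = (10.9 − 4.5)/2 = 3.2 m; q_4 = 0.58 × 0.71 × 3.2 = 1.318 m³/s
w_5 = (10.9 − 5.3)/2 = 2.8 m; q_5 = 0.26 × 0.26 × 2.8 = 0.1893 m³/s
Q = Σ qᵢ = 3.506 m³/s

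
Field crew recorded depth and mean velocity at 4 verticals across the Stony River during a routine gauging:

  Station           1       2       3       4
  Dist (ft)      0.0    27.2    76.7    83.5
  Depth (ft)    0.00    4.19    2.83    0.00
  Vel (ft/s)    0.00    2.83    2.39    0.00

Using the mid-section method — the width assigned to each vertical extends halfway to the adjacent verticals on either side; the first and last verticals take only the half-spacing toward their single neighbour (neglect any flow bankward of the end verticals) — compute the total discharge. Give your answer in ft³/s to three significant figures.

645 ft³/s

w_2 = (76.7 − 0.0)/2 = 38.35 ft; q_2 = 2.83 × 4.19 × 38.35 = 454.7 ft³/s
w_3 = (83.5 − 27.2)/2 = 28.15 ft; q_3 = 2.39 × 2.83 × 28.15 = 190.4 ft³/s
Stations 1, 4 contribute zero (depth or velocity is 0).
Q = Σ qᵢ = 645.1 ft³/s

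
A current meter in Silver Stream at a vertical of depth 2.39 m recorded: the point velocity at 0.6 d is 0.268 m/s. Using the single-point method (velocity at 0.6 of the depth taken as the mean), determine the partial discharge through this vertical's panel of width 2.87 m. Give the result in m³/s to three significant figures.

1.84 m³/s

v̄ = v₀.₆ = 0.268 m/s
q = v̄ × d × w = 0.2680 × 2.39 × 2.87 = 1.838 m³/s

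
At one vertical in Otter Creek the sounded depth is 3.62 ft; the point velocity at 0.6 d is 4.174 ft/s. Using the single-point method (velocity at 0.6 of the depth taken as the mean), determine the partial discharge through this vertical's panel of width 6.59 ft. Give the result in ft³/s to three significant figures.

99.6 ft³/s

v̄ = v₀.₆ = 4.174 ft/s
q = v̄ × d × w = 4.174 × 3.62 × 6.59 = 99.57 ft³/s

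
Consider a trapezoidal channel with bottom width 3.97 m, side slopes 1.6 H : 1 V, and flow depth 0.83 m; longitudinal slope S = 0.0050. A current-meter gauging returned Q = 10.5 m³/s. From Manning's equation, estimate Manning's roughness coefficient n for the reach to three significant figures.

0.0215

A = (b + z·y)·y = (3.97 + 1.6×0.83)×0.83 = 4.397 m²
P = b + 2y√(1+z²) = 3.97 + 2×0.83×√(1+1.6²) = 7.102 m
R = A/P = 4.397/7.102 = 0.6192 m
n = (1/Q)·A·R^(2/3)·S^(1/2) = (1/10.5) × 4.397 × 0.7264 × 0.07071 = 0.02151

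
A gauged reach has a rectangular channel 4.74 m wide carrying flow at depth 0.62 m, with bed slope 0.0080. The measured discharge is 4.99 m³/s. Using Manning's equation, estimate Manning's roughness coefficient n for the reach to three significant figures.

0.0328

A = b·y = 4.74 × 0.62 = 2.939 m²
P = b + 2y = 4.74 + 2×0.62 = 5.980 m
R = A/P = 2.939/5.980 = 0.4914 m
n = (1/Q)·A·R^(2/3)·S^(1/2) = (1/4.99) × 2.939 × 0.6227 × 0.08944 = 0.03280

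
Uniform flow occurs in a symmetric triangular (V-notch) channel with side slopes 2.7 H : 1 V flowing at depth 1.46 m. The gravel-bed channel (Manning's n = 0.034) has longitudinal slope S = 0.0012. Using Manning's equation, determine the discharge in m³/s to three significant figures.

A = z·y² = 2.7×1.46² = 5.755 m²
P = 2y√(1+z²) = 2×1.46×√(1+2.7²) = 8.407 m
R = A/P = 5.755/8.407 = 0.6846 m
Q = (1/n)·A·R^(2/3)·S^(1/2) = (1/0.034) × 5.755 × 0.6846^(2/3) × 0.0012^(1/2) = 4.555 m³/s

4.55 m³/s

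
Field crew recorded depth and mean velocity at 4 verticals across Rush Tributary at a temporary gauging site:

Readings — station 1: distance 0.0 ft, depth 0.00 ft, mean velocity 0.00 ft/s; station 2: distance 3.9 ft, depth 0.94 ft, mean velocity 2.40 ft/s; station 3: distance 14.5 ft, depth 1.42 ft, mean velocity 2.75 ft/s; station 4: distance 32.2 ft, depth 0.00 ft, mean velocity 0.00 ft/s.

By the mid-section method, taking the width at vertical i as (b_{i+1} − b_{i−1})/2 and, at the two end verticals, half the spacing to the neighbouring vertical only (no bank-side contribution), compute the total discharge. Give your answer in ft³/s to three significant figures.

w_2 = (14.5 − 0.0)/2 = 7.25 ft; q_2 = 2.40 × 0.94 × 7.25 = 16.36 ft³/s
w_3 = (32.2 − 3.9)/2 = 14.15 ft; q_3 = 2.75 × 1.42 × 14.15 = 55.26 ft³/s
Stations 1, 4 contribute zero (depth or velocity is 0).
Q = Σ qᵢ = 71.61 ft³/s

71.6 ft³/s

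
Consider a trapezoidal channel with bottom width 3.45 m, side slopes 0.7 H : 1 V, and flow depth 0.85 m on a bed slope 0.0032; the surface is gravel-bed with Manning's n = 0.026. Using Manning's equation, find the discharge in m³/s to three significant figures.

5.45 m³/s

A = (b + z·y)·y = (3.45 + 0.7×0.85)×0.85 = 3.438 m²
P = b + 2y√(1+z²) = 3.45 + 2×0.85×√(1+0.7²) = 5.525 m
R = A/P = 3.438/5.525 = 0.6223 m
Q = (1/n)·A·R^(2/3)·S^(1/2) = (1/0.026) × 3.438 × 0.6223^(2/3) × 0.0032^(1/2) = 5.453 m³/s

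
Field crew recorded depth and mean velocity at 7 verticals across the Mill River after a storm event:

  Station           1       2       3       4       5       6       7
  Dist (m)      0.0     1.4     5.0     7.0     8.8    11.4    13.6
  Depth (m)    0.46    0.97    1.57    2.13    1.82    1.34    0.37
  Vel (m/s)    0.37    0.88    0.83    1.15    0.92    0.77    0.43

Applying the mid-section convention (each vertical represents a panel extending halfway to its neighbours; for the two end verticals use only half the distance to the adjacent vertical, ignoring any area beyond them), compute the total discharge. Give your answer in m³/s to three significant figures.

16.9 m³/s

w_1 = (1.4 − 0.0)/2 = 0.7 m; q_1 = 0.37 × 0.46 × 0.7 = 0.1191 m³/s
w_2 = (5.0 − 0.0)/2 = 2.5 m; q_2 = 0.88 × 0.97 × 2.5 = 2.134 m³/s
w_3 = (7.0 − 1.4)/2 = 2.8 m; q_3 = 0.83 × 1.57 × 2.8 = 3.649 m³/s
w_4 = (8.8 − 5.0)/2 = 1.9 m; q_4 = 1.15 × 2.13 × 1.9 = 4.654 m³/s
w_5 = (11.4 − 7.0)/2 = 2.2 m; q_5 = 0.92 × 1.82 × 2.2 = 3.684 m³/s
w_6 = (13.6 − 8.8)/2 = 2.4 m; q_6 = 0.77 × 1.34 × 2.4 = 2.476 m³/s
w_7 = (13.6 − 11.4)/2 = 1.1 m; q_7 = 0.43 × 0.37 × 1.1 = 0.1750 m³/s
Q = Σ qᵢ = 16.89 m³/s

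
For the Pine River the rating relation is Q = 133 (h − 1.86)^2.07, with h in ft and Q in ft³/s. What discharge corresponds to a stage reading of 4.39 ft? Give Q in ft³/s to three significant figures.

Q = 133 × (4.39 − 1.86)^2.07 = 133 × 2.53^2.07 = 908.5 ft³/s

908 ft³/s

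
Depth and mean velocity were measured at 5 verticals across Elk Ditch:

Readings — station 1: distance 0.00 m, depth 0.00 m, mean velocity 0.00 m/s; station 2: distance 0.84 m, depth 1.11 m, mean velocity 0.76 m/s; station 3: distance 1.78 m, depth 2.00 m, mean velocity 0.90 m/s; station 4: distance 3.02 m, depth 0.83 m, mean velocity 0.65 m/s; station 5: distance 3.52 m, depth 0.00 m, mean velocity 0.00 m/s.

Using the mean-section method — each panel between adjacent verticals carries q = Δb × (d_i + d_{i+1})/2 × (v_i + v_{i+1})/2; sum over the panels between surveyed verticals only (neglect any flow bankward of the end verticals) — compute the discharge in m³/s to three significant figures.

Panel 1-2: Δb = 0.84 m, d̄ = (0.00+1.11)/2 = 0.555, v̄ = (0.00+0.76)/2 = 0.38 → q = 0.84×0.555×0.38 = 0.1772 m³/s
Panel 2-3: Δb = 0.94 m, d̄ = (1.11+2.00)/2 = 1.555, v̄ = (0.76+0.90)/2 = 0.83 → q = 0.94×1.555×0.83 = 1.213 m³/s
Panel 3-4: Δb = 1.24 m, d̄ = (2.00+0.83)/2 = 1.415, v̄ = (0.90+0.65)/2 = 0.775 → q = 1.24×1.415×0.775 = 1.360 m³/s
Panel 4-5: Δb = 0.5 m, d̄ = (0.83+0.00)/2 = 0.415, v̄ = (0.65+0.00)/2 = 0.325 → q = 0.5×0.415×0.325 = 0.06744 m³/s
Q = Σ q = 2.818 m³/s

2.82 m³/s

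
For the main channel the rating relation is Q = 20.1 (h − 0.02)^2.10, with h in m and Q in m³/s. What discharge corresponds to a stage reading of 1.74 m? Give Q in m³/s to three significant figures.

Q = 20.1 × (1.74 − 0.02)^2.10 = 20.1 × 1.72^2.10 = 62.78 m³/s

62.8 m³/s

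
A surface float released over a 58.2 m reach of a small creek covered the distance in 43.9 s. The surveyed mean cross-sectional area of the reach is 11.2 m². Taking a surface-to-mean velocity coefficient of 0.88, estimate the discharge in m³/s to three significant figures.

v_surface = L / t̄ = 58.2 / 43.9 = 1.326 m/s
v_mean = 0.88 × 1.326 = 1.167 m/s
Q = A × v_mean = 11.2 × 1.167 = 13.07 m³/s

13.1 m³/s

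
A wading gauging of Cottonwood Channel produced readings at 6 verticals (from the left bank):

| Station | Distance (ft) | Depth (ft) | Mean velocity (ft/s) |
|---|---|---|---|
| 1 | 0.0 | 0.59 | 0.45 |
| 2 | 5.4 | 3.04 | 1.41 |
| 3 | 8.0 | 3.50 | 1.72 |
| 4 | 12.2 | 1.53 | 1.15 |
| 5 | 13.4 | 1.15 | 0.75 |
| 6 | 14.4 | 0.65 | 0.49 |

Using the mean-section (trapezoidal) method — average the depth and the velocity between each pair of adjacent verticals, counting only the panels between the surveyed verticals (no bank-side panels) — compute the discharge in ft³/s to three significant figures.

39.7 ft³/s

Panel 1-2: Δb = 5.4 ft, d̄ = (0.59+3.04)/2 = 1.815, v̄ = (0.45+1.41)/2 = 0.93 → q = 5.4×1.815×0.93 = 9.115 ft³/s
Panel 2-3: Δb = 2.6 ft, d̄ = (3.04+3.50)/2 = 3.27, v̄ = (1.41+1.72)/2 = 1.565 → q = 2.6×3.27×1.565 = 13.31 ft³/s
Panel 3-4: Δb = 4.2 ft, d̄ = (3.50+1.53)/2 = 2.515, v̄ = (1.72+1.15)/2 = 1.435 → q = 4.2×2.515×1.435 = 15.16 ft³/s
Panel 4-5: Δb = 1.2 ft, d̄ = (1.53+1.15)/2 = 1.34, v̄ = (1.15+0.75)/2 = 0.95 → q = 1.2×1.34×0.95 = 1.528 ft³/s
Panel 5-6: Δb = 1 ft, d̄ = (1.15+0.65)/2 = 0.9, v̄ = (0.75+0.49)/2 = 0.62 → q = 1×0.9×0.62 = 0.5580 ft³/s
Q = Σ q = 39.66 ft³/s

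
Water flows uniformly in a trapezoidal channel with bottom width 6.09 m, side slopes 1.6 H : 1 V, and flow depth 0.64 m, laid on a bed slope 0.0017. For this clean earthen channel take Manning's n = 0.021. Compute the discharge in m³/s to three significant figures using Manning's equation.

A = (b + z·y)·y = (6.09 + 1.6×0.64)×0.64 = 4.553 m²
P = b + 2y√(1+z²) = 6.09 + 2×0.64×√(1+1.6²) = 8.505 m
R = A/P = 4.553/8.505 = 0.5353 m
Q = (1/n)·A·R^(2/3)·S^(1/2) = (1/0.021) × 4.553 × 0.5353^(2/3) × 0.0017^(1/2) = 5.894 m³/s

5.89 m³/s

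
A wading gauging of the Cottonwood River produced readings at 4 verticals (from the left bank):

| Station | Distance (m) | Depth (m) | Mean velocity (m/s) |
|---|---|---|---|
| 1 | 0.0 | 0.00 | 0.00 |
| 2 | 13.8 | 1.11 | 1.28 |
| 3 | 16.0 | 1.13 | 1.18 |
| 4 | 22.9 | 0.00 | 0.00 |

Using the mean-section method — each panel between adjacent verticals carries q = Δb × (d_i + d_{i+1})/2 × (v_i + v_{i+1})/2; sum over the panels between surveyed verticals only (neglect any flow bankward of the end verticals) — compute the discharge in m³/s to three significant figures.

10.2 m³/s

Panel 1-2: Δb = 13.8 m, d̄ = (0.00+1.11)/2 = 0.555, v̄ = (0.00+1.28)/2 = 0.64 → q = 13.8×0.555×0.64 = 4.902 m³/s
Panel 2-3: Δb = 2.2 m, d̄ = (1.11+1.13)/2 = 1.12, v̄ = (1.28+1.18)/2 = 1.23 → q = 2.2×1.12×1.23 = 3.031 m³/s
Panel 3-4: Δb = 6.9 m, d̄ = (1.13+0.00)/2 = 0.565, v̄ = (1.18+0.00)/2 = 0.59 → q = 6.9×0.565×0.59 = 2.300 m³/s
Q = Σ q = 10.23 m³/s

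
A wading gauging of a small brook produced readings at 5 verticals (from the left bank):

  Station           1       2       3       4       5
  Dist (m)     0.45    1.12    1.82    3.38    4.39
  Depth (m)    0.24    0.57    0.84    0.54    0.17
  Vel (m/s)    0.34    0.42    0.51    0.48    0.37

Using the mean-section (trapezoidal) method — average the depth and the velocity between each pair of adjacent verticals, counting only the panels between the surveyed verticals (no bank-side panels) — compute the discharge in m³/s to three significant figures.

1.02 m³/s

Panel 1-2: Δb = 0.67 m, d̄ = (0.24+0.57)/2 = 0.405, v̄ = (0.34+0.42)/2 = 0.38 → q = 0.67×0.405×0.38 = 0.1031 m³/s
Panel 2-3: Δb = 0.7 m, d̄ = (0.57+0.84)/2 = 0.705, v̄ = (0.42+0.51)/2 = 0.465 → q = 0.7×0.705×0.465 = 0.2295 m³/s
Panel 3-4: Δb = 1.56 m, d̄ = (0.84+0.54)/2 = 0.69, v̄ = (0.51+0.48)/2 = 0.495 → q = 1.56×0.69×0.495 = 0.5328 m³/s
Panel 4-5: Δb = 1.01 m, d̄ = (0.54+0.17)/2 = 0.355, v̄ = (0.48+0.37)/2 = 0.425 → q = 1.01×0.355×0.425 = 0.1524 m³/s
Q = Σ q = 1.018 m³/s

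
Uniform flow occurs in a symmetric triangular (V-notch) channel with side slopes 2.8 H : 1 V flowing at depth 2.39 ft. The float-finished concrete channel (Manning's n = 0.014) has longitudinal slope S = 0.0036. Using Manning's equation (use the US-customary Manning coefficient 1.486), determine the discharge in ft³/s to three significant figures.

A = z·y² = 2.8×2.39² = 15.99 ft²
P = 2y√(1+z²) = 2×2.39×√(1+2.8²) = 14.21 ft
R = A/P = 15.99/14.21 = 1.125 ft
Q = (1.486/n)·A·R^(2/3)·S^(1/2) = (1.486/0.014) × 15.99 × 1.125^(2/3) × 0.0036^(1/2) = 110.2 ft³/s

110 ft³/s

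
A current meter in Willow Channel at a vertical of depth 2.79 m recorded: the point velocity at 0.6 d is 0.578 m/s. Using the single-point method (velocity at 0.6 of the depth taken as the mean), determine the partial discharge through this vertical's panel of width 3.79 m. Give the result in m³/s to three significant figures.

v̄ = v₀.₆ = 0.578 m/s
q = v̄ × d × w = 0.5780 × 2.79 × 3.79 = 6.112 m³/s

6.11 m³/s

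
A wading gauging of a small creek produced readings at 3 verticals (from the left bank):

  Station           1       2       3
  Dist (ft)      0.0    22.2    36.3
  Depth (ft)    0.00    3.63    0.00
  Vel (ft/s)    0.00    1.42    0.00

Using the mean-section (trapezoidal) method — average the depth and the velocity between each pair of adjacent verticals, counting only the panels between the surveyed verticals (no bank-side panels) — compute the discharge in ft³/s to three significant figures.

46.8 ft³/s

Panel 1-2: Δb = 22.2 ft, d̄ = (0.00+3.63)/2 = 1.815, v̄ = (0.00+1.42)/2 = 0.71 → q = 22.2×1.815×0.71 = 28.61 ft³/s
Panel 2-3: Δb = 14.1 ft, d̄ = (3.63+0.00)/2 = 1.815, v̄ = (1.42+0.00)/2 = 0.71 → q = 14.1×1.815×0.71 = 18.17 ft³/s
Q = Σ q = 46.78 ft³/s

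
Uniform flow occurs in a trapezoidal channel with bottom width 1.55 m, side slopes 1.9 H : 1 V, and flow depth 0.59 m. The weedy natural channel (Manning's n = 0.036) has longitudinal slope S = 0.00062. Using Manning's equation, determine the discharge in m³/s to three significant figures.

0.578 m³/s

A = (b + z·y)·y = (1.55 + 1.9×0.59)×0.59 = 1.576 m²
P = b + 2y√(1+z²) = 1.55 + 2×0.59×√(1+1.9²) = 4.084 m
R = A/P = 1.576/4.084 = 0.3859 m
Q = (1/n)·A·R^(2/3)·S^(1/2) = (1/0.036) × 1.576 × 0.3859^(2/3) × 0.00062^(1/2) = 0.5778 m³/s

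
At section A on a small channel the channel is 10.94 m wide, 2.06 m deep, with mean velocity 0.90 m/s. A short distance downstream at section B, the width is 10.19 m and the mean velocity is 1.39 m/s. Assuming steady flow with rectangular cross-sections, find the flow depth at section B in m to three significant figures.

Q = A₁V₁ = (10.94×2.06) × 0.90 = 20.28 m³/s
d₂ = Q/(b₂ V₂) = 20.28/(10.19×1.39) = 1.432 m

1.43 m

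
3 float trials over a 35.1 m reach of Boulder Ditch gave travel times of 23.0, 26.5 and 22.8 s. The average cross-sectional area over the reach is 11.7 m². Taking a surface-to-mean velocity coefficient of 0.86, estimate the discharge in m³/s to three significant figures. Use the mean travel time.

14.7 m³/s

t̄ = (23.0 + 26.5 + 22.8) / 3 = 24.1 s
v_surface = L / t̄ = 35.1 / 24.1 = 1.456 m/s
v_mean = 0.86 × 1.456 = 1.253 m/s
Q = A × v_mean = 11.7 × 1.253 = 14.65 m³/s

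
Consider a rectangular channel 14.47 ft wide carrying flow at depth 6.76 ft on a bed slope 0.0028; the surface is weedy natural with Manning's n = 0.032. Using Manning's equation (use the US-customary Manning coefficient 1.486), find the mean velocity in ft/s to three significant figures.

A = b·y = 14.47 × 6.76 = 97.82 ft²
P = b + 2y = 14.47 + 2×6.76 = 27.99 ft
R = A/P = 97.82/27.99 = 3.495 ft
Q = (1.486/n)·A·R^(2/3)·S^(1/2) = (1.486/0.032) × 97.82 × 3.495^(2/3) × 0.0028^(1/2) = 553.5 ft³/s
V = Q/A = 553.5/97.82 = 5.659 ft/s

5.66 ft/s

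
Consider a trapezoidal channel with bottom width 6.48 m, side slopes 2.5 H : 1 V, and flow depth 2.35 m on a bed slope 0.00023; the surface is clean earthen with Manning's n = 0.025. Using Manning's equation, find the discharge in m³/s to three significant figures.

23.3 m³/s

A = (b + z·y)·y = (6.48 + 2.5×2.35)×2.35 = 29.03 m²
P = b + 2y√(1+z²) = 6.48 + 2×2.35×√(1+2.5²) = 19.14 m
R = A/P = 29.03/19.14 = 1.517 m
Q = (1/n)·A·R^(2/3)·S^(1/2) = (1/0.025) × 29.03 × 1.517^(2/3) × 0.00023^(1/2) = 23.26 m³/s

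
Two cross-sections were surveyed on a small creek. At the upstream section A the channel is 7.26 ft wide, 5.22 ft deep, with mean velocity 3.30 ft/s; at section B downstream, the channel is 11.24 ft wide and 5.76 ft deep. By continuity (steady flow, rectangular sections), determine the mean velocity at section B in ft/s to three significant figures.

Q = A₁V₁ = (7.26×5.22) × 3.30 = 125.1 ft³/s
A₂ = 11.24 × 5.76 = 64.74 ft²
V₂ = Q/A₂ = 125.1/64.74 = 1.932 ft/s

1.93 ft/s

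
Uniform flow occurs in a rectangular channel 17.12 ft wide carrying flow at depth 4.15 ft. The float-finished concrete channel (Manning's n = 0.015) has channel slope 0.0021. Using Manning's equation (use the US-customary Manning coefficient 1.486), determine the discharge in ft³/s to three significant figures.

A = b·y = 17.12 × 4.15 = 71.05 ft²
P = b + 2y = 17.12 + 2×4.15 = 25.42 ft
R = A/P = 71.05/25.42 = 2.795 ft
Q = (1.486/n)·A·R^(2/3)·S^(1/2) = (1.486/0.015) × 71.05 × 2.795^(2/3) × 0.0021^(1/2) = 640.0 ft³/s

640 ft³/s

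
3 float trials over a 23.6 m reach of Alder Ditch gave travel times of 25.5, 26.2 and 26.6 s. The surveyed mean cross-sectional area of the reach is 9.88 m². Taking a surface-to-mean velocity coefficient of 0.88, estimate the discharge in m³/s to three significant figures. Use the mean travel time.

t̄ = (25.5 + 26.2 + 26.6) / 3 = 26.1 s
v_surface = L / t̄ = 23.6 / 26.1 = 0.9042 m/s
v_mean = 0.88 × 0.9042 = 0.7957 m/s
Q = A × v_mean = 9.88 × 0.7957 = 7.862 m³/s

7.86 m³/s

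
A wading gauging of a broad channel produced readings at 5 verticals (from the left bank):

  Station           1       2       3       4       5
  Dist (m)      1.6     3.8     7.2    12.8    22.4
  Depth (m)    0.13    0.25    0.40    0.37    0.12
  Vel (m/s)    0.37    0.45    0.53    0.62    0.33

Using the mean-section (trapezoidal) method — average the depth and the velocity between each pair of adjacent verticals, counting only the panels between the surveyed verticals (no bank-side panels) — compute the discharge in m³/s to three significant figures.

3.07 m³/s

Panel 1-2: Δb = 2.2 m, d̄ = (0.13+0.25)/2 = 0.19, v̄ = (0.37+0.45)/2 = 0.41 → q = 2.2×0.19×0.41 = 0.1714 m³/s
Panel 2-3: Δb = 3.4 m, d̄ = (0.25+0.40)/2 = 0.325, v̄ = (0.45+0.53)/2 = 0.49 → q = 3.4×0.325×0.49 = 0.5415 m³/s
Panel 3-4: Δb = 5.6 m, d̄ = (0.40+0.37)/2 = 0.385, v̄ = (0.53+0.62)/2 = 0.575 → q = 5.6×0.385×0.575 = 1.240 m³/s
Panel 4-5: Δb = 9.6 m, d̄ = (0.37+0.12)/2 = 0.245, v̄ = (0.62+0.33)/2 = 0.475 → q = 9.6×0.245×0.475 = 1.117 m³/s
Q = Σ q = 3.070 m³/s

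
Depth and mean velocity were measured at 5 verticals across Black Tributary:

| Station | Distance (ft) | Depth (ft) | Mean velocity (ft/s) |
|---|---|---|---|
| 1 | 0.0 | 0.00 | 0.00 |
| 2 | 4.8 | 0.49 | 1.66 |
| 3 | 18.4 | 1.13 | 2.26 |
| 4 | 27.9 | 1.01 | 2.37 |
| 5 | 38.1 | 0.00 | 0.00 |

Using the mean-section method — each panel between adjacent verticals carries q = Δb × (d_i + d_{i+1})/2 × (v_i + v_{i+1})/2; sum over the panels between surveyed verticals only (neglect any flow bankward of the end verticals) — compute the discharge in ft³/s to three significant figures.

Panel 1-2: Δb = 4.8 ft, d̄ = (0.00+0.49)/2 = 0.245, v̄ = (0.00+1.66)/2 = 0.83 → q = 4.8×0.245×0.83 = 0.9761 ft³/s
Panel 2-3: Δb = 13.6 ft, d̄ = (0.49+1.13)/2 = 0.81, v̄ = (1.66+2.26)/2 = 1.96 → q = 13.6×0.81×1.96 = 21.59 ft³/s
Panel 3-4: Δb = 9.5 ft, d̄ = (1.13+1.01)/2 = 1.07, v̄ = (2.26+2.37)/2 = 2.315 → q = 9.5×1.07×2.315 = 23.53 ft³/s
Panel 4-5: Δb = 10.2 ft, d̄ = (1.01+0.00)/2 = 0.505, v̄ = (2.37+0.00)/2 = 1.185 → q = 10.2×0.505×1.185 = 6.104 ft³/s
Q = Σ q = 52.20 ft³/s

52.2 ft³/s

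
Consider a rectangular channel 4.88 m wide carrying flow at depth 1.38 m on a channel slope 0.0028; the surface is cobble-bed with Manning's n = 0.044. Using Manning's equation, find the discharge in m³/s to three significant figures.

7.45 m³/s

A = b·y = 4.88 × 1.38 = 6.734 m²
P = b + 2y = 4.88 + 2×1.38 = 7.640 m
R = A/P = 6.734/7.640 = 0.8815 m
Q = (1/n)·A·R^(2/3)·S^(1/2) = (1/0.044) × 6.734 × 0.8815^(2/3) × 0.0028^(1/2) = 7.446 m³/s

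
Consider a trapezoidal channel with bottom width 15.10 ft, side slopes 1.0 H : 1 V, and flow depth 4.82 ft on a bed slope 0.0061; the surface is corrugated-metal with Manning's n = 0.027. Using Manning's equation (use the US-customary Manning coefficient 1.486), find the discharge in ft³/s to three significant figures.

A = (b + z·y)·y = (15.10 + 1.0×4.82)×4.82 = 96.01 ft²
P = b + 2y√(1+z²) = 15.10 + 2×4.82×√(1+1.0²) = 28.73 ft
R = A/P = 96.01/28.73 = 3.342 ft
Q = (1.486/n)·A·R^(2/3)·S^(1/2) = (1.486/0.027) × 96.01 × 3.342^(2/3) × 0.0061^(1/2) = 922.5 ft³/s

922 ft³/s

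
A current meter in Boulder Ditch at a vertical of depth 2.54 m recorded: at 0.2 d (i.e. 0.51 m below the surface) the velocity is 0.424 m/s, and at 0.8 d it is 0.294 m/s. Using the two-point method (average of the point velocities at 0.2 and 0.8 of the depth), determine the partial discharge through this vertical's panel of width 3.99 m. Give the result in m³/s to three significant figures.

3.64 m³/s

v̄ = (0.424 + 0.294) / 2 = 0.3590 m/s
q = v̄ × d × w = 0.3590 × 2.54 × 3.99 = 3.638 m³/s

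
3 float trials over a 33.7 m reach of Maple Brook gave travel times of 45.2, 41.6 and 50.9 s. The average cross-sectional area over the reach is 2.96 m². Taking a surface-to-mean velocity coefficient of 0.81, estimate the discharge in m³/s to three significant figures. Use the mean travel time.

t̄ = (45.2 + 41.6 + 50.9) / 3 = 45.9 s
v_surface = L / t̄ = 33.7 / 45.9 = 0.7342 m/s
v_mean = 0.81 × 0.7342 = 0.5947 m/s
Q = A × v_mean = 2.96 × 0.5947 = 1.760 m³/s

1.76 m³/s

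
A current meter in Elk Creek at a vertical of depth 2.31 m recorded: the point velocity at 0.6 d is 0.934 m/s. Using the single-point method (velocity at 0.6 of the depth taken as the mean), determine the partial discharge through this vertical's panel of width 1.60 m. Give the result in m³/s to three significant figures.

v̄ = v₀.₆ = 0.934 m/s
q = v̄ × d × w = 0.9340 × 2.31 × 1.60 = 3.452 m³/s

3.45 m³/s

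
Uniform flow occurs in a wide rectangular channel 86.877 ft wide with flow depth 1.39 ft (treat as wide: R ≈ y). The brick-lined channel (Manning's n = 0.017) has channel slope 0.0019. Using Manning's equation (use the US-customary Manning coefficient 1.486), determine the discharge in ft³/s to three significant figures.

A = b·y = 86.877 × 1.39 = 120.8 ft²
Wide channel: R ≈ y = 1.39 ft
Q = (1.486/n)·A·R^(2/3)·S^(1/2) = (1.486/0.017) × 120.8 × 1.390^(2/3) × 0.0019^(1/2) = 573.1 ft³/s

573 ft³/s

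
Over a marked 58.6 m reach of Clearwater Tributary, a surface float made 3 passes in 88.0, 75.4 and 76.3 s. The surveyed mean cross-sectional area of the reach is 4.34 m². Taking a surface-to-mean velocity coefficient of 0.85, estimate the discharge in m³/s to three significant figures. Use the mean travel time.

2.71 m³/s

t̄ = (88.0 + 75.4 + 76.3) / 3 = 79.9 s
v_surface = L / t̄ = 58.6 / 79.9 = 0.7334 m/s
v_mean = 0.85 × 0.7334 = 0.6234 m/s
Q = A × v_mean = 4.34 × 0.6234 = 2.706 m³/s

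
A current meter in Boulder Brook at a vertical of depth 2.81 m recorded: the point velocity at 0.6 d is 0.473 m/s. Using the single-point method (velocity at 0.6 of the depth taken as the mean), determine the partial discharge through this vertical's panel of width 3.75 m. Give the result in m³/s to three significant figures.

4.98 m³/s

v̄ = v₀.₆ = 0.473 m/s
q = v̄ × d × w = 0.4730 × 2.81 × 3.75 = 4.984 m³/s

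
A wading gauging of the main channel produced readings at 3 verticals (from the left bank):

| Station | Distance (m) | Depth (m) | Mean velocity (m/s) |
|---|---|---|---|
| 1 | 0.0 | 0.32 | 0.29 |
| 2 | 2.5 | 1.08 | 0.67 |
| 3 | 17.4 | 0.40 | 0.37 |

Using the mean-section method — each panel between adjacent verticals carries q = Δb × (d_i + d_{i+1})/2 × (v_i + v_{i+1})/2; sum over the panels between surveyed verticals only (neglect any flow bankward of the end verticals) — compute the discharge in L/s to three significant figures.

Panel 1-2: Δb = 2.5 m, d̄ = (0.32+1.08)/2 = 0.7, v̄ = (0.29+0.67)/2 = 0.48 → q = 2.5×0.7×0.48 = 0.8400 m³/s
Panel 2-3: Δb = 14.9 m, d̄ = (1.08+0.40)/2 = 0.74, v̄ = (0.67+0.37)/2 = 0.52 → q = 14.9×0.74×0.52 = 5.734 m³/s
Q = Σ q = 6.574 m³/s
= 6.574 × 1000 = 6574 L/s

6570 L/s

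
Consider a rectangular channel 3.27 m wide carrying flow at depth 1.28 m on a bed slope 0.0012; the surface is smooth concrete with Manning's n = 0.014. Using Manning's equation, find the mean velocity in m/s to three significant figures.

A = b·y = 3.27 × 1.28 = 4.186 m²
P = b + 2y = 3.27 + 2×1.28 = 5.830 m
R = A/P = 4.186/5.830 = 0.7179 m
Q = (1/n)·A·R^(2/3)·S^(1/2) = (1/0.014) × 4.186 × 0.7179^(2/3) × 0.0012^(1/2) = 8.304 m³/s
V = Q/A = 8.304/4.186 = 1.984 m/s

1.98 m/s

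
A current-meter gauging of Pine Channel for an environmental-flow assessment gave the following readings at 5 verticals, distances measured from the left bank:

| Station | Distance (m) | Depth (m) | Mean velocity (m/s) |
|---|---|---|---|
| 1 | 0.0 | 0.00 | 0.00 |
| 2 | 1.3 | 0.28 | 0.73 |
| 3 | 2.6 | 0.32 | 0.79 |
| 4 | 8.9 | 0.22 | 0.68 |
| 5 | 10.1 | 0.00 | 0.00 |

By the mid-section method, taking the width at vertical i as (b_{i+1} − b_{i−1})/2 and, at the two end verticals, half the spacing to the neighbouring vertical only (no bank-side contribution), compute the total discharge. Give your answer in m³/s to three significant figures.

1.79 m³/s

w_2 = (2.6 − 0.0)/2 = 1.3 m; q_2 = 0.73 × 0.28 × 1.3 = 0.2657 m³/s
w_3 = (8.9 − 1.3)/2 = 3.8 m; q_3 = 0.79 × 0.32 × 3.8 = 0.9606 m³/s
w_4 = (10.1 − 2.6)/2 = 3.75 m; q_4 = 0.68 × 0.22 × 3.75 = 0.5610 m³/s
Stations 1, 5 contribute zero (depth or velocity is 0).
Q = Σ qᵢ = 1.787 m³/s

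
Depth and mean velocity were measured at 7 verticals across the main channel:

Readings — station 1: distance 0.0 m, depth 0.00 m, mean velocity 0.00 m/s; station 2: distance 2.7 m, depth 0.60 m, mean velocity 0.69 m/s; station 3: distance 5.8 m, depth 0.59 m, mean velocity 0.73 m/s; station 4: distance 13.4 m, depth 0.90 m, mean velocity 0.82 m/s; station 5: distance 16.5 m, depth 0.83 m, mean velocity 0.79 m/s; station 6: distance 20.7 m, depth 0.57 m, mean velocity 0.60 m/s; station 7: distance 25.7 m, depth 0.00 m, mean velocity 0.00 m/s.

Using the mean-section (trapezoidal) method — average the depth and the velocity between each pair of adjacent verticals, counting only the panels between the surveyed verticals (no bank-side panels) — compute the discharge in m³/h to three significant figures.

Panel 1-2: Δb = 2.7 m, d̄ = (0.00+0.60)/2 = 0.3, v̄ = (0.00+0.69)/2 = 0.345 → q = 2.7×0.3×0.345 = 0.2795 m³/s
Panel 2-3: Δb = 3.1 m, d̄ = (0.60+0.59)/2 = 0.595, v̄ = (0.69+0.73)/2 = 0.71 → q = 3.1×0.595×0.71 = 1.310 m³/s
Panel 3-4: Δb = 7.6 m, d̄ = (0.59+0.90)/2 = 0.745, v̄ = (0.73+0.82)/2 = 0.775 → q = 7.6×0.745×0.775 = 4.388 m³/s
Panel 4-5: Δb = 3.1 m, d̄ = (0.90+0.83)/2 = 0.865, v̄ = (0.82+0.79)/2 = 0.805 → q = 3.1×0.865×0.805 = 2.159 m³/s
Panel 5-6: Δb = 4.2 m, d̄ = (0.83+0.57)/2 = 0.7, v̄ = (0.79+0.60)/2 = 0.695 → q = 4.2×0.7×0.695 = 2.043 m³/s
Panel 6-7: Δb = 5 m, d̄ = (0.57+0.00)/2 = 0.285, v̄ = (0.60+0.00)/2 = 0.3 → q = 5×0.285×0.3 = 0.4275 m³/s
Q = Σ q = 10.61 m³/s
= 10.61 × 3600 = 38180 m³/h

38200 m³/h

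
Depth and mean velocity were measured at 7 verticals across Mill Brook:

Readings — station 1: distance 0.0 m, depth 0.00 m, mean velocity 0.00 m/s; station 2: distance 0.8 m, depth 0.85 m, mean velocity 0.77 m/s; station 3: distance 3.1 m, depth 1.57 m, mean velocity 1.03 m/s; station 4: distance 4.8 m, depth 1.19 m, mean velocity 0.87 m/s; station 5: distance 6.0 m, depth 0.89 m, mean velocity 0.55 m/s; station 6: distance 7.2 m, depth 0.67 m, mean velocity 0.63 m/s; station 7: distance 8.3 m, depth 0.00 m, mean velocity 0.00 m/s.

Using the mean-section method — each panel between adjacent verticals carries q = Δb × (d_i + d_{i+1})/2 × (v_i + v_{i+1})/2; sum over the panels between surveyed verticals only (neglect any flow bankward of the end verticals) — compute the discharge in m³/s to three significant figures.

6.42 m³/s

Panel 1-2: Δb = 0.8 m, d̄ = (0.00+0.85)/2 = 0.425, v̄ = (0.00+0.77)/2 = 0.385 → q = 0.8×0.425×0.385 = 0.1309 m³/s
Panel 2-3: Δb = 2.3 m, d̄ = (0.85+1.57)/2 = 1.21, v̄ = (0.77+1.03)/2 = 0.9 → q = 2.3×1.21×0.9 = 2.505 m³/s
Panel 3-4: Δb = 1.7 m, d̄ = (1.57+1.19)/2 = 1.38, v̄ = (1.03+0.87)/2 = 0.95 → q = 1.7×1.38×0.95 = 2.229 m³/s
Panel 4-5: Δb = 1.2 m, d̄ = (1.19+0.89)/2 = 1.04, v̄ = (0.87+0.55)/2 = 0.71 → q = 1.2×1.04×0.71 = 0.8861 m³/s
Panel 5-6: Δb = 1.2 m, d̄ = (0.89+0.67)/2 = 0.78, v̄ = (0.55+0.63)/2 = 0.59 → q = 1.2×0.78×0.59 = 0.5522 m³/s
Panel 6-7: Δb = 1.1 m, d̄ = (0.67+0.00)/2 = 0.335, v̄ = (0.63+0.00)/2 = 0.315 → q = 1.1×0.335×0.315 = 0.1161 m³/s
Q = Σ q = 6.419 m³/s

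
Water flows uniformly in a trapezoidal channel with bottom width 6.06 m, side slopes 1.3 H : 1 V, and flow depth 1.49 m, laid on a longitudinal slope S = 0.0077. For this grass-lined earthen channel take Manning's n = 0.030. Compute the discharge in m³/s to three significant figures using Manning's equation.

A = (b + z·y)·y = (6.06 + 1.3×1.49)×1.49 = 11.92 m²
P = b + 2y√(1+z²) = 6.06 + 2×1.49×√(1+1.3²) = 10.95 m
R = A/P = 11.92/10.95 = 1.088 m
Q = (1/n)·A·R^(2/3)·S^(1/2) = (1/0.030) × 11.92 × 1.088^(2/3) × 0.0077^(1/2) = 36.88 m³/s

36.9 m³/s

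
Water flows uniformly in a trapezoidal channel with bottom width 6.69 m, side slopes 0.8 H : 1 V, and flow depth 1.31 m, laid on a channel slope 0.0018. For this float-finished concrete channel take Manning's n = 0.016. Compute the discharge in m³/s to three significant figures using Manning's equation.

27.0 m³/s

A = (b + z·y)·y = (6.69 + 0.8×1.31)×1.31 = 10.14 m²
P = b + 2y√(1+z²) = 6.69 + 2×1.31×√(1+0.8²) = 10.05 m
R = A/P = 10.14/10.05 = 1.009 m
Q = (1/n)·A·R^(2/3)·S^(1/2) = (1/0.016) × 10.14 × 1.009^(2/3) × 0.0018^(1/2) = 27.04 m³/s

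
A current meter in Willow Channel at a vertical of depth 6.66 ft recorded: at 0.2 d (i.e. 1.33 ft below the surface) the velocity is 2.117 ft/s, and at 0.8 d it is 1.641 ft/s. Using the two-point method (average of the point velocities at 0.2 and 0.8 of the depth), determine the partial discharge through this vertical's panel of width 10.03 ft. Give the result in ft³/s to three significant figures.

126 ft³/s

v̄ = (2.117 + 1.641) / 2 = 1.879 ft/s
q = v̄ × d × w = 1.879 × 6.66 × 10.03 = 125.5 ft³/s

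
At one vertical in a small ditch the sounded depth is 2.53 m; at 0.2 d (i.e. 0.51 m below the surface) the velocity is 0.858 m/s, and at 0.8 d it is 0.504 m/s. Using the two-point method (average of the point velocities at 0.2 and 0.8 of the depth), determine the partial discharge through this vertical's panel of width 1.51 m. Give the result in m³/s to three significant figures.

2.60 m³/s

v̄ = (0.858 + 0.504) / 2 = 0.6810 m/s
q = v̄ × d × w = 0.6810 × 2.53 × 1.51 = 2.602 m³/s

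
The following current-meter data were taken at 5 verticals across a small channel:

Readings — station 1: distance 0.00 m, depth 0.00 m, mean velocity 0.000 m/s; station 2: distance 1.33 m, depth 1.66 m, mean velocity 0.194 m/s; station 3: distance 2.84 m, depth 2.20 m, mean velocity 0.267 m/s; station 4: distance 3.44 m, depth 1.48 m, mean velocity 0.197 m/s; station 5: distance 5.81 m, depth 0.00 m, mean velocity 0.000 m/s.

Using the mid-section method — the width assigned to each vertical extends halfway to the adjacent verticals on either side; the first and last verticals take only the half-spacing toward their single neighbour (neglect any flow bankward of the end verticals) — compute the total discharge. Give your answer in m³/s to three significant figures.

w_2 = (2.84 − 0.00)/2 = 1.42 m; q_2 = 0.194 × 1.66 × 1.42 = 0.4573 m³/s
w_3 = (3.44 − 1.33)/2 = 1.055 m; q_3 = 0.267 × 2.20 × 1.055 = 0.6197 m³/s
w_4 = (5.81 − 2.84)/2 = 1.485 m; q_4 = 0.197 × 1.48 × 1.485 = 0.4330 m³/s
Stations 1, 5 contribute zero (depth or velocity is 0).
Q = Σ qᵢ = 1.510 m³/s

1.51 m³/s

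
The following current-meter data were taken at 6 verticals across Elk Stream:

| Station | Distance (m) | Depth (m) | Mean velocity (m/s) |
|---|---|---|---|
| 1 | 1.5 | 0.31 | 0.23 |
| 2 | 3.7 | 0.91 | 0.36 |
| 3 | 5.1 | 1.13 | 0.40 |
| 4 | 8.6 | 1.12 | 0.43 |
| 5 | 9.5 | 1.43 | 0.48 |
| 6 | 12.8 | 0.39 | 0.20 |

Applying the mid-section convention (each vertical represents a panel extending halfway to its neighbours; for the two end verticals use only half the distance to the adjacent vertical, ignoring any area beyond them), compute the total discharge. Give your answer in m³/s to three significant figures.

w_1 = (3.7 − 1.5)/2 = 1.1 m; q_1 = 0.23 × 0.31 × 1.1 = 0.07843 m³/s
w_2 = (5.1 − 1.5)/2 = 1.8 m; q_2 = 0.36 × 0.91 × 1.8 = 0.5897 m³/s
w_3 = (8.6 − 3.7)/2 = 2.45 m; q_3 = 0.40 × 1.13 × 2.45 = 1.107 m³/s
w_4 = (9.5 − 5.1)/2 = 2.2 m; q_4 = 0.43 × 1.12 × 2.2 = 1.060 m³/s
w_5 = (12.8 − 8.6)/2 = 2.1 m; q_5 = 0.48 × 1.43 × 2.1 = 1.441 m³/s
w_6 = (12.8 − 9.5)/2 = 1.65 m; q_6 = 0.20 × 0.39 × 1.65 = 0.1287 m³/s
Q = Σ qᵢ = 4.405 m³/s

4.41 m³/s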